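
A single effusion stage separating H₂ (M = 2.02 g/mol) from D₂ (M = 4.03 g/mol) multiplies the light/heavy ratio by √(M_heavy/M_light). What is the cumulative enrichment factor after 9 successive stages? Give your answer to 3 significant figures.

Each stage multiplies the ratio by α = √(4.03/2.02), so after 9 stages the overall factor is α^9 = (4.03/2.02)^(9/2).
= 1.99505^(9/2) = 22.4.

22.4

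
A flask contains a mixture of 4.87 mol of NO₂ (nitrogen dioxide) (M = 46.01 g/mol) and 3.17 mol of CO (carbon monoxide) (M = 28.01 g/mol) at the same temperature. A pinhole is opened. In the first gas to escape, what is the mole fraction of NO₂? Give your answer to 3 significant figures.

0.545

Rate_i ∝ x_i/√M_i (Graham's law weighted by mole fraction), so the effusate composition follows n_i/√M_i.
So x_NO₂ in the escaping gas = (n_NO₂/√M_NO₂) / Σ(n_i/√M_i)
= (4.87/√46.01) / (4.87/√46.01 + 3.17/√28.01) = 0.7180/(0.7180 + 0.5990) = 0.545.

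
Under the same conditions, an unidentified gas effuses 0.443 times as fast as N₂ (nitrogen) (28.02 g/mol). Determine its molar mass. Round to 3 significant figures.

143 g/mol

Using Graham's law: rate_X/rate_N₂ = √(M_N₂/M_X).
0.443 = √(28.02/M_X)
M_X = 28.02 / 0.443² = 28.02 / 0.1962 = 143 g/mol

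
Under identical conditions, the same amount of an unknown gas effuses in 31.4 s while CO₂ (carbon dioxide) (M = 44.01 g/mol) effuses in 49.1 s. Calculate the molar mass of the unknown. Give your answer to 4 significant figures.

18.00 g/mol

Using Graham's law: t_X/t_CO₂ = √(M_X/M_CO₂).
31.4/49.1 = 0.6395 = √(M_X/44.01)
M_X = 44.01 × 0.6395² = 44.01 × 0.4090 = 18.00 g/mol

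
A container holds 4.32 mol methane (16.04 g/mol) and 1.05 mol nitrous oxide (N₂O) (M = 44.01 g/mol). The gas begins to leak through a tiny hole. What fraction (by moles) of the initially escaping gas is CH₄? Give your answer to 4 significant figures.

The effusion rate of species i is ∝ p_i/√M_i ∝ n_i/√M_i.
x_CH₄(eff) = (n_CH₄/√M_CH₄) / (n_CH₄/√M_CH₄ + n_N₂O/√M_N₂O)
= (4.32/√16.04) / (4.32/√16.04 + 1.05/√44.01) = 1.079/(1.079 + 0.1583) = 0.8720.

0.8720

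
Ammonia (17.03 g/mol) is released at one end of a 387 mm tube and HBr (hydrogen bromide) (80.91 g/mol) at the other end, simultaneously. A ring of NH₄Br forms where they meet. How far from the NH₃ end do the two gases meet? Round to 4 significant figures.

The fronts meet when d_NH₃ + d_HBr = L with d_NH₃/d_HBr = √(M_HBr/M_NH₃) (Graham's law). Here √(M_HBr/M_NH₃) = √(80.91/17.03) = 2.180.
With d_NH₃ + d_HBr = 387 mm, d_HBr = 387/(1 + 2.180) = 121.7 mm.
d_NH₃ = 387 − 121.7 = 265.3 mm.

265.3 mm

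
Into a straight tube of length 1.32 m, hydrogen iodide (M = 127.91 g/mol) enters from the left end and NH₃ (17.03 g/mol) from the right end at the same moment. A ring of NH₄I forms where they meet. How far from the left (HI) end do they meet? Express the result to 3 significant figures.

Graham's law gives d_HI/d_NH₃ = rate_HI/rate_NH₃ = √(M_NH₃/M_HI) = √(17.03/127.91) = 0.3649.
With d_HI + d_NH₃ = 1.32 m, d_NH₃ = 1.32/(1 + 0.3649) = 0.9671 m.
d_HI = 1.32 − 0.9671 = 0.353 m.

0.353 m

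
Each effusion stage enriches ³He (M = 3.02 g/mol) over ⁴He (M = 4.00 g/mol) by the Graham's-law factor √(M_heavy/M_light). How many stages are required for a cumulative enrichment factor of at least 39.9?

27

Single-stage factor α = √(4.00/3.02), so ln α = ½ ln(1.32450) = 0.1405.
Need α^N ≥ 39.9 ⇒ N ≥ ln(39.9) / ln α = 3.686 / 0.1405 = 26.23.
So at least 27 stages are needed.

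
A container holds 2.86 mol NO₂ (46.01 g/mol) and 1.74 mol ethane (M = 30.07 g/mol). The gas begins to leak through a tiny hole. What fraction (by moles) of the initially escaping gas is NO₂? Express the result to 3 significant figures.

Each component's effusion rate ∝ (its partial pressure)·(1/√M) ∝ n_i/√M_i.
So x_NO₂ in the escaping gas = (n_NO₂/√M_NO₂) / Σ(n_i/√M_i)
= (2.86/√46.01) / (2.86/√46.01 + 1.74/√30.07) = 0.4216/(0.4216 + 0.3173) = 0.571.

0.571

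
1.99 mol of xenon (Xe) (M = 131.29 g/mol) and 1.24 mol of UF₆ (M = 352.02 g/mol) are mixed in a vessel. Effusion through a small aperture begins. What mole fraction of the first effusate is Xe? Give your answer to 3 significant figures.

0.724

Rate_i ∝ x_i/√M_i (Graham's law weighted by mole fraction), so the effusate composition follows n_i/√M_i.
So x_Xe in the escaping gas = (n_Xe/√M_Xe) / Σ(n_i/√M_i)
= (1.99/√131.29) / (1.99/√131.29 + 1.24/√352.02) = 0.1737/(0.1737 + 0.06609) = 0.724.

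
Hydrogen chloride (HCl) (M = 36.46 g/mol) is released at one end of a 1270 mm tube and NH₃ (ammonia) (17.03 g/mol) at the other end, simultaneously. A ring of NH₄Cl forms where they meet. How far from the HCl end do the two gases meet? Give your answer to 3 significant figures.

516 mm

Graham's law gives d_HCl/d_NH₃ = rate_HCl/rate_NH₃ = √(M_NH₃/M_HCl) = √(17.03/36.46) = 0.6834.
With d_HCl + d_NH₃ = 1270 mm, d_NH₃ = 1270/(1 + 0.6834) = 754.4 mm.
d_HCl = 1270 − 754.4 = 516 mm.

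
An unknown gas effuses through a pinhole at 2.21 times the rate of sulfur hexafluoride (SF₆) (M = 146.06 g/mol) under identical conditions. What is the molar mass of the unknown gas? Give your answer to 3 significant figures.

29.9 g/mol

Since effusion rate ∝ 1/√M, rate_X/rate_SF₆ = √(M_SF₆/M_X).
2.21 = √(146.06/M_X)
M_X = 146.06 / 2.21² = 146.06 / 4.884 = 29.9 g/mol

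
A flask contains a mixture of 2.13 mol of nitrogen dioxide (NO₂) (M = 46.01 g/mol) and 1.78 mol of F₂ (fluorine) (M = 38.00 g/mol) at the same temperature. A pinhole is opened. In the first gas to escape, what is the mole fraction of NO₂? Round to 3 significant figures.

0.521

The effusion rate of species i is ∝ p_i/√M_i ∝ n_i/√M_i.
x_NO₂(eff) = (n_NO₂/√M_NO₂) / (n_NO₂/√M_NO₂ + n_F₂/√M_F₂)
= (2.13/√46.01) / (2.13/√46.01 + 1.78/√38.00) = 0.3140/(0.3140 + 0.2888) = 0.521.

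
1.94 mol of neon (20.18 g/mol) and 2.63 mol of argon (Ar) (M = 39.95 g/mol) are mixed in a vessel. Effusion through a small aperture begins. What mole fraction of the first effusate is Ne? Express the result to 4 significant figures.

The effusion rate of species i is ∝ p_i/√M_i ∝ n_i/√M_i.
Mole fraction of Ne in the effusate = (n_Ne/√M_Ne) / (n_Ne/√M_Ne + n_Ar/√M_Ar)
= (1.94/√20.18) / (1.94/√20.18 + 2.63/√39.95) = 0.4319/(0.4319 + 0.4161) = 0.5093.

0.5093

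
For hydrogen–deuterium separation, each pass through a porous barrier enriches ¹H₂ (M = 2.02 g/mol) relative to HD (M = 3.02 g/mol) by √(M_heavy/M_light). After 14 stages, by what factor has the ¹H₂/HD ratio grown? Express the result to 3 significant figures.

16.7

Each stage multiplies the ratio by α = √(3.02/2.02), so after 14 stages the overall factor is α^14 = (3.02/2.02)^(14/2).
= 1.49505^7 = 16.7.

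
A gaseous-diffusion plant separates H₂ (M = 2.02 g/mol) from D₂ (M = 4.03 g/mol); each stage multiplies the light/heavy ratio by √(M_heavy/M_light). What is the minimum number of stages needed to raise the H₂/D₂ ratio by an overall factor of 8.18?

7

Single-stage factor α = √(4.03/2.02), so ln α = ½ ln(1.99505) = 0.3453.
Need α^N ≥ 8.18 ⇒ N ≥ ln(8.18) / ln α = 2.102 / 0.3453 = 6.09.
Minimum whole number of stages: N = 7.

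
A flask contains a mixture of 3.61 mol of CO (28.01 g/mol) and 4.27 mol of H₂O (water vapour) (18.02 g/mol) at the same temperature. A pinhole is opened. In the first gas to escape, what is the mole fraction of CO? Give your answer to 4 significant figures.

0.4041

Each component's effusion rate ∝ (its partial pressure)·(1/√M) ∝ n_i/√M_i.
Mole fraction of CO in the effusate = (n_CO/√M_CO) / (n_CO/√M_CO + n_H₂O/√M_H₂O)
= (3.61/√28.01) / (3.61/√28.01 + 4.27/√18.02) = 0.6821/(0.6821 + 1.006) = 0.4041.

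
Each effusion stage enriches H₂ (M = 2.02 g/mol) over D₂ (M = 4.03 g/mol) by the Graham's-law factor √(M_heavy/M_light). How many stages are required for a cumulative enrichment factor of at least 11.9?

With α = √(4.03/2.02) per stage, ln α = ½ ln(1.99505) = 0.3453.
Need α^N ≥ 11.9 ⇒ N ≥ ln(11.9) / ln α = 2.477 / 0.3453 = 7.17.
Minimum whole number of stages: N = 8.

8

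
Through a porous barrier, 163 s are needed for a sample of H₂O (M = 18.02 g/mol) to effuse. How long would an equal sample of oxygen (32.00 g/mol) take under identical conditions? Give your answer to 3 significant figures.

217 s

From Graham's law, t_O₂/t_H₂O = √(M_O₂/M_H₂O) = √(32.00/18.02) = √1.776 = 1.333.
So the time for O₂ is 163 × 1.333 = 217 s.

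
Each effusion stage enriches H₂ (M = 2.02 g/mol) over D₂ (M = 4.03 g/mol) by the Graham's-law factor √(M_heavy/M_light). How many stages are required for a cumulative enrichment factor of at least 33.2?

11

With α = √(4.03/2.02) per stage, ln α = ½ ln(1.99505) = 0.3453.
Need α^N ≥ 33.2 ⇒ N ≥ ln(33.2) / ln α = 3.503 / 0.3453 = 10.14.
Rounding up, N = 11 stages.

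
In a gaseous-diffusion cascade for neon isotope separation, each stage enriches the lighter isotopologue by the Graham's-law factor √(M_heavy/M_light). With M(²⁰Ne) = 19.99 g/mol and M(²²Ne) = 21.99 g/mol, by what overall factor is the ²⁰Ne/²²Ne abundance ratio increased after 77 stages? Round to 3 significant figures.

39.3

After 77 stages the ratio has grown by (√(21.99/19.99))^77 = (21.99/19.99)^(77/2).
= 1.10005^(77/2) = 39.3.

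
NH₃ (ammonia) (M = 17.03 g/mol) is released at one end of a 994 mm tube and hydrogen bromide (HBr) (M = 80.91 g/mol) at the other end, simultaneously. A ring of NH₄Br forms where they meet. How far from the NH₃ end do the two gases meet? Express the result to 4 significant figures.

681.4 mm

In equal time, each gas travels a distance ∝ its rate ∝ 1/√M, so d_NH₃/d_HBr = √(M_HBr/M_NH₃) = √(80.91/17.03) = 2.180.
With d_NH₃ + d_HBr = 994 mm, d_HBr = 994/(1 + 2.180) = 312.6 mm.
d_NH₃ = 994 − 312.6 = 681.4 mm.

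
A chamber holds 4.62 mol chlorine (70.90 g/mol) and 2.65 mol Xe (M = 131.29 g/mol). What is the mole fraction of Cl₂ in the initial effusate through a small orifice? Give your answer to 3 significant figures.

Effusion rate of each component ∝ n_i/√M_i (partial pressure × 1/√M).
Mole fraction of Cl₂ in the effusate = (n_Cl₂/√M_Cl₂) / (n_Cl₂/√M_Cl₂ + n_Xe/√M_Xe)
= (4.62/√70.90) / (4.62/√70.90 + 2.65/√131.29) = 0.5487/(0.5487 + 0.2313) = 0.703.

0.703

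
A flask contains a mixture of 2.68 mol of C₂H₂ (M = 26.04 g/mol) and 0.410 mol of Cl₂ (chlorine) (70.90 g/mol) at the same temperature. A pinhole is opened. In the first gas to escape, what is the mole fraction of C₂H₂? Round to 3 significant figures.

The effusion rate of species i is ∝ p_i/√M_i ∝ n_i/√M_i.
x_C₂H₂(eff) = (n_C₂H₂/√M_C₂H₂) / (n_C₂H₂/√M_C₂H₂ + n_Cl₂/√M_Cl₂)
= (2.68/√26.04) / (2.68/√26.04 + 0.410/√70.90) = 0.5252/(0.5252 + 0.04869) = 0.915.

0.915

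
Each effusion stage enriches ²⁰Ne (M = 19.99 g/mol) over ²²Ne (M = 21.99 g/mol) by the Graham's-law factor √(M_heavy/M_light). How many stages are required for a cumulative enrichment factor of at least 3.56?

27

With α = √(21.99/19.99) per stage, ln α = ½ ln(1.10005) = 0.04768.
Need α^N ≥ 3.56 ⇒ N ≥ ln(3.56) / ln α = 1.270 / 0.04768 = 26.63.
Rounding up, N = 27 stages.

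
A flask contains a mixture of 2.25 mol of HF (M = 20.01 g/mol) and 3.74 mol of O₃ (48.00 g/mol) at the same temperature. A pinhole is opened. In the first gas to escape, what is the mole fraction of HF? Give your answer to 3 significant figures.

0.482

Effusion rate of each component ∝ n_i/√M_i (partial pressure × 1/√M).
Mole fraction of HF in the effusate = (n_HF/√M_HF) / (n_HF/√M_HF + n_O₃/√M_O₃)
= (2.25/√20.01) / (2.25/√20.01 + 3.74/√48.00) = 0.5030/(0.5030 + 0.5398) = 0.482.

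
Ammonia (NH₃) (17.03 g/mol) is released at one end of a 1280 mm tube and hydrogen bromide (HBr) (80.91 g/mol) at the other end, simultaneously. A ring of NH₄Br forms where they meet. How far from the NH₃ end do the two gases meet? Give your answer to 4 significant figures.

Distances travelled in equal time are proportional to diffusion rates, so d_NH₃/d_HBr = √(M_HBr/M_NH₃) = √(80.91/17.03) = 2.180.
With d_NH₃ + d_HBr = 1280 mm, d_HBr = 1280/(1 + 2.180) = 402.6 mm.
d_NH₃ = 1280 − 402.6 = 877.4 mm.

877.4 mm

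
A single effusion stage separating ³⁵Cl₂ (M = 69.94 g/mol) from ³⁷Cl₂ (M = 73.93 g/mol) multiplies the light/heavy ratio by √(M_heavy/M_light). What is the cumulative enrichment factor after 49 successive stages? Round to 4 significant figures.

Overall factor = α^49 with α = √(73.93/69.94), i.e. (73.93/69.94)^(49/2).
= 1.05705^(49/2) = 3.893.

3.893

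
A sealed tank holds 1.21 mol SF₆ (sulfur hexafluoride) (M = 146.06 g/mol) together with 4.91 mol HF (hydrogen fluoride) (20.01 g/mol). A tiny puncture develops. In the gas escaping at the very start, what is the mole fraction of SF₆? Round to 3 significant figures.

0.0836

Rate_i ∝ x_i/√M_i (Graham's law weighted by mole fraction), so the effusate composition follows n_i/√M_i.
x_SF₆(eff) = (n_SF₆/√M_SF₆) / (n_SF₆/√M_SF₆ + n_HF/√M_HF)
= (1.21/√146.06) / (1.21/√146.06 + 4.91/√20.01) = 0.1001/(0.1001 + 1.098) = 0.0836.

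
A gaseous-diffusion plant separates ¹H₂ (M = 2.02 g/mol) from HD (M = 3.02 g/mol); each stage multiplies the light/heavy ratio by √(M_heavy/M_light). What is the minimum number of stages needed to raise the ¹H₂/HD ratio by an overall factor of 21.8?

16

Single-stage factor α = √(3.02/2.02), so ln α = ½ ln(1.49505) = 0.2011.
Need α^N ≥ 21.8 ⇒ N ≥ ln(21.8) / ln α = 3.082 / 0.2011 = 15.33.
So at least 16 stages are needed.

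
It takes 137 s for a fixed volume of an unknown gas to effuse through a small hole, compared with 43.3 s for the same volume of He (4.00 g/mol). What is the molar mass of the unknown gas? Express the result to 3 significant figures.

40.0 g/mol

Graham's law gives t_X/t_He = √(M_X/M_He).
137/43.3 = 3.164 = √(M_X/4.00)
M_X = 4.00 × 3.164² = 4.00 × 10.01 = 40.0 g/mol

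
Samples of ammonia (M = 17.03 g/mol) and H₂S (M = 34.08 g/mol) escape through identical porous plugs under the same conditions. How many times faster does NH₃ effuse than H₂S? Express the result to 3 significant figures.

Using Graham's law: rate_NH₃/rate_H₂S = √(M_H₂S/M_NH₃) = √(34.08/17.03) = √2.001 = 1.41.

1.41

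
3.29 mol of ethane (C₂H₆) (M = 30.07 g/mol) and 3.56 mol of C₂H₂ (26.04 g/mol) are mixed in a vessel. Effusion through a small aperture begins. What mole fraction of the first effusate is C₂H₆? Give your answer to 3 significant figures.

Effusion rate of each component ∝ n_i/√M_i (partial pressure × 1/√M).
So x_C₂H₆ in the escaping gas = (n_C₂H₆/√M_C₂H₆) / Σ(n_i/√M_i)
= (3.29/√30.07) / (3.29/√30.07 + 3.56/√26.04) = 0.6000/(0.6000 + 0.6976) = 0.462.

0.462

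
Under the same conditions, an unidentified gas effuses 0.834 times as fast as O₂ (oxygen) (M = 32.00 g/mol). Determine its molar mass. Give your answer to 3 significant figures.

Using Graham's law: rate_X/rate_O₂ = √(M_O₂/M_X).
0.834 = √(32.00/M_X)
M_X = 32.00 / 0.834² = 32.00 / 0.6956 = 46.0 g/mol

46.0 g/mol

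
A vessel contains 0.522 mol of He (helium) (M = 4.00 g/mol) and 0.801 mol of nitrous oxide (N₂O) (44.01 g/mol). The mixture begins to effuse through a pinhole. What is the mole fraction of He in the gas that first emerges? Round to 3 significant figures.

0.684

Each component's effusion rate ∝ (its partial pressure)·(1/√M) ∝ n_i/√M_i.
Mole fraction of He in the effusate = (n_He/√M_He) / (n_He/√M_He + n_N₂O/√M_N₂O)
= (0.522/√4.00) / (0.522/√4.00 + 0.801/√44.01) = 0.2610/(0.2610 + 0.1207) = 0.684.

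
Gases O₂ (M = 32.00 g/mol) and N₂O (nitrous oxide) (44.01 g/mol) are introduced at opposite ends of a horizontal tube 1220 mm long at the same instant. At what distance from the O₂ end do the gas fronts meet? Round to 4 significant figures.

In equal time, each gas travels a distance ∝ its rate ∝ 1/√M, so d_O₂/d_N₂O = √(M_N₂O/M_O₂) = √(44.01/32.00) = 1.173.
With d_O₂ + d_N₂O = 1220 mm, d_N₂O = 1220/(1 + 1.173) = 561.5 mm.
d_O₂ = 1220 − 561.5 = 658.5 mm.

658.5 mm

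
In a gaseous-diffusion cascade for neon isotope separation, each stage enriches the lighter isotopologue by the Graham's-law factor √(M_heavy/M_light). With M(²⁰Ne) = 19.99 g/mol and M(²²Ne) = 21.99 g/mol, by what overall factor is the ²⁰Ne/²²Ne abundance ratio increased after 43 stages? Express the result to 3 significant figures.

Overall factor = α^43 with α = √(21.99/19.99), i.e. (21.99/19.99)^(43/2).
= 1.10005^(43/2) = 7.77.

7.77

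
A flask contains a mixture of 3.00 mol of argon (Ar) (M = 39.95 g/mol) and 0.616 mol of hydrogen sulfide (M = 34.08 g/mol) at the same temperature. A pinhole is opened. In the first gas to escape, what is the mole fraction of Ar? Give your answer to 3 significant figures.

Each component's effusion rate ∝ (its partial pressure)·(1/√M) ∝ n_i/√M_i.
Mole fraction of Ar in the effusate = (n_Ar/√M_Ar) / (n_Ar/√M_Ar + n_H₂S/√M_H₂S)
= (3.00/√39.95) / (3.00/√39.95 + 0.616/√34.08) = 0.4746/(0.4746 + 0.1055) = 0.818.

0.818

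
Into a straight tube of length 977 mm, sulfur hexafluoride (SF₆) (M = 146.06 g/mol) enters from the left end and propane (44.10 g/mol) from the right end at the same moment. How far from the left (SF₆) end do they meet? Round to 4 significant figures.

346.5 mm

Graham's law gives d_SF₆/d_C₃H₈ = rate_SF₆/rate_C₃H₈ = √(M_C₃H₈/M_SF₆) = √(44.10/146.06) = 0.5495.
With d_SF₆ + d_C₃H₈ = 977 mm, d_C₃H₈ = 977/(1 + 0.5495) = 630.5 mm.
d_SF₆ = 977 − 630.5 = 346.5 mm.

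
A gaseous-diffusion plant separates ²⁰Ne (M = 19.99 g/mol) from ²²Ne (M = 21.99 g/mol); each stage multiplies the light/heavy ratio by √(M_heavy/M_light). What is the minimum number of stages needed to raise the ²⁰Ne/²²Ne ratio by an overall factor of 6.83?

41

Single-stage factor α = √(21.99/19.99), so ln α = ½ ln(1.10005) = 0.04768.
Need α^N ≥ 6.83 ⇒ N ≥ ln(6.83) / ln α = 1.921 / 0.04768 = 40.30.
Minimum whole number of stages: N = 41.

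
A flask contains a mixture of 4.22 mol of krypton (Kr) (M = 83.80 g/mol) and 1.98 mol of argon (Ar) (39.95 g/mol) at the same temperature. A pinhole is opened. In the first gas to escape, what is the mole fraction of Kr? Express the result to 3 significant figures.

Rate_i ∝ x_i/√M_i (Graham's law weighted by mole fraction), so the effusate composition follows n_i/√M_i.
Mole fraction of Kr in the effusate = (n_Kr/√M_Kr) / (n_Kr/√M_Kr + n_Ar/√M_Ar)
= (4.22/√83.80) / (4.22/√83.80 + 1.98/√39.95) = 0.4610/(0.4610 + 0.3133) = 0.595.

0.595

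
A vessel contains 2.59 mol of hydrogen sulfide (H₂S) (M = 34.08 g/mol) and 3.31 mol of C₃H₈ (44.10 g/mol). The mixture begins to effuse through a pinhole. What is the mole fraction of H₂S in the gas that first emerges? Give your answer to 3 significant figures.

The effusion rate of species i is ∝ p_i/√M_i ∝ n_i/√M_i.
x_H₂S(eff) = (n_H₂S/√M_H₂S) / (n_H₂S/√M_H₂S + n_C₃H₈/√M_C₃H₈)
= (2.59/√34.08) / (2.59/√34.08 + 3.31/√44.10) = 0.4437/(0.4437 + 0.4984) = 0.471.

0.471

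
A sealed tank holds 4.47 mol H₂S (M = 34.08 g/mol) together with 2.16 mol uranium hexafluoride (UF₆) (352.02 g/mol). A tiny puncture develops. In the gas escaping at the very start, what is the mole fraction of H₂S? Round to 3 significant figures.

0.869

Effusion rate of each component ∝ n_i/√M_i (partial pressure × 1/√M).
So x_H₂S in the escaping gas = (n_H₂S/√M_H₂S) / Σ(n_i/√M_i)
= (4.47/√34.08) / (4.47/√34.08 + 2.16/√352.02) = 0.7657/(0.7657 + 0.1151) = 0.869.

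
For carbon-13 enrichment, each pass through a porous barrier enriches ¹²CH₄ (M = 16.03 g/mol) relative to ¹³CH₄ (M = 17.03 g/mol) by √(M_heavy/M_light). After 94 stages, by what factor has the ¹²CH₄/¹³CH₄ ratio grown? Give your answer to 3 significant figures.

17.2

Overall factor = α^94 with α = √(17.03/16.03), i.e. (17.03/16.03)^(94/2).
= 1.06238^47 = 17.2.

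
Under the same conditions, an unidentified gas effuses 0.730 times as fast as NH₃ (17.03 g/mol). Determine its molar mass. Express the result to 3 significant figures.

32.0 g/mol

Graham's law gives rate_X/rate_NH₃ = √(M_NH₃/M_X).
0.730 = √(17.03/M_X)
M_X = 17.03 / 0.730² = 17.03 / 0.5329 = 32.0 g/mol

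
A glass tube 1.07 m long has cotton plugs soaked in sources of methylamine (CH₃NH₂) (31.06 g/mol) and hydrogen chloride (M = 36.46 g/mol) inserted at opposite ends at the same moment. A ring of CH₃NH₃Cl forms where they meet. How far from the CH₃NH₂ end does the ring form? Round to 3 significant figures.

0.556 m

The fronts meet when d_CH₃NH₂ + d_HCl = L with d_CH₃NH₂/d_HCl = √(M_HCl/M_CH₃NH₂) (Graham's law). Here √(M_HCl/M_CH₃NH₂) = √(36.46/31.06) = 1.083.
With d_CH₃NH₂ + d_HCl = 1.07 m, d_HCl = 1.07/(1 + 1.083) = 0.5136 m.
d_CH₃NH₂ = 1.07 − 0.5136 = 0.556 m.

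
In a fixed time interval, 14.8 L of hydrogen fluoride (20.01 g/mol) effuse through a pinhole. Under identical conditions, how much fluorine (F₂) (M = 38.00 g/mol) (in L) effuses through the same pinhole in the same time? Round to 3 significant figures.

By Graham's law, rate_F₂/rate_HF = √(M_HF/M_F₂) = √(20.01/38.00) = √0.5266 = 0.7257.
So the volume for F₂ is 14.8 × 0.7257 = 10.7 L.

10.7 L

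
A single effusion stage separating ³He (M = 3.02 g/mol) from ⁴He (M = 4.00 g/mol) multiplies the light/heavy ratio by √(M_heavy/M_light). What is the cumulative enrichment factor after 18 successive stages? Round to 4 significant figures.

12.55

Each stage multiplies the ratio by α = √(4.00/3.02), so after 18 stages the overall factor is α^18 = (4.00/3.02)^(18/2).
= 1.32450^9 = 12.55.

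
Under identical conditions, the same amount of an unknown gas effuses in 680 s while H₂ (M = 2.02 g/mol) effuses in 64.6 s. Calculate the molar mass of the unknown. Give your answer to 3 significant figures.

224 g/mol

From Graham's law, t_X/t_H₂ = √(M_X/M_H₂).
680/64.6 = 10.53 = √(M_X/2.02)
M_X = 2.02 × 10.53² = 2.02 × 110.8 = 224 g/mol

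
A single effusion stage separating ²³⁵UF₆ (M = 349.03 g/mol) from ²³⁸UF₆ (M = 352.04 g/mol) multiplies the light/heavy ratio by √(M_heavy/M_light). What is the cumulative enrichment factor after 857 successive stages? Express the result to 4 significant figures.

Overall factor = α^857 with α = √(352.04/349.03), i.e. (352.04/349.03)^(857/2).
= 1.00862^(857/2) = 39.63.

39.63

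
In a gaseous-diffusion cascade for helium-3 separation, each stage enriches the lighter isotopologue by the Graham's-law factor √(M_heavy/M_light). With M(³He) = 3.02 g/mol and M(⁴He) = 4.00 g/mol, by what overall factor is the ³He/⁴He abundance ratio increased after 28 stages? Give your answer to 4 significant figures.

51.14

Overall factor = α^28 with α = √(4.00/3.02), i.e. (4.00/3.02)^(28/2).
= 1.32450^14 = 51.14.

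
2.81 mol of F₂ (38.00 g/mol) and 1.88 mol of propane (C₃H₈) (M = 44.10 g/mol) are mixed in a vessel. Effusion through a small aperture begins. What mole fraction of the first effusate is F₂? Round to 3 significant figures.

0.617

Each component's effusion rate ∝ (its partial pressure)·(1/√M) ∝ n_i/√M_i.
x_F₂(eff) = (n_F₂/√M_F₂) / (n_F₂/√M_F₂ + n_C₃H₈/√M_C₃H₈)
= (2.81/√38.00) / (2.81/√38.00 + 1.88/√44.10) = 0.4558/(0.4558 + 0.2831) = 0.617.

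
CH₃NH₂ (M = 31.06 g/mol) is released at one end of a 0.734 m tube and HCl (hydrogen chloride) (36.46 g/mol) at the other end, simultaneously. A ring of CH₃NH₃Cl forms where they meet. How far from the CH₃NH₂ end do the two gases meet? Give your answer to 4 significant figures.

0.3817 m

Distances travelled in equal time are proportional to diffusion rates, so d_CH₃NH₂/d_HCl = √(M_HCl/M_CH₃NH₂) = √(36.46/31.06) = 1.083.
With d_CH₃NH₂ + d_HCl = 0.734 m, d_HCl = 0.734/(1 + 1.083) = 0.3523 m.
d_CH₃NH₂ = 0.734 − 0.3523 = 0.3817 m.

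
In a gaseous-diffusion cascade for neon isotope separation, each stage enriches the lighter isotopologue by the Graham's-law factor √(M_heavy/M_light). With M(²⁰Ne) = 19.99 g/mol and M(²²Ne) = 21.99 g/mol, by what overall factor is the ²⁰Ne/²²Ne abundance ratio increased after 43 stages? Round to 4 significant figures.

7.769

Each stage multiplies the ratio by α = √(21.99/19.99), so after 43 stages the overall factor is α^43 = (21.99/19.99)^(43/2).
= 1.10005^(43/2) = 7.769.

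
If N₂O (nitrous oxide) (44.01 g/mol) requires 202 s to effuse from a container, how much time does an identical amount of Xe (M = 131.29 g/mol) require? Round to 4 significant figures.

Using Graham's law: t_Xe/t_N₂O = √(M_Xe/M_N₂O) = √(131.29/44.01) = √2.983 = 1.727.
So the time for Xe is 202 × 1.727 = 348.9 s.

348.9 s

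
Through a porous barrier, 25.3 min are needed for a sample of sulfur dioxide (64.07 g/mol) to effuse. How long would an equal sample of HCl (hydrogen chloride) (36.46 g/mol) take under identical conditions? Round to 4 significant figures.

19.09 min

From Graham's law, t_HCl/t_SO₂ = √(M_HCl/M_SO₂) = √(36.46/64.07) = √0.5691 = 0.7544.
So the time for HCl is 25.3 × 0.7544 = 19.09 min.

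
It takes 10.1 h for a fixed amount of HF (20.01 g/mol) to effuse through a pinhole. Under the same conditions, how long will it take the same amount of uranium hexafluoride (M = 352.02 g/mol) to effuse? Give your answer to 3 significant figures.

42.4 h

By Graham's law, t_UF₆/t_HF = √(M_UF₆/M_HF) = √(352.02/20.01) = √17.59 = 4.194.
So the time for UF₆ is 10.1 × 4.194 = 42.4 h.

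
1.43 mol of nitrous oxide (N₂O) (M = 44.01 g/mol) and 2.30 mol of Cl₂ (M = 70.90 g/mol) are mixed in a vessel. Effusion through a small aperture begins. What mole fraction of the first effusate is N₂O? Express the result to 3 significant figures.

0.441

Each component's effusion rate ∝ (its partial pressure)·(1/√M) ∝ n_i/√M_i.
So x_N₂O in the escaping gas = (n_N₂O/√M_N₂O) / Σ(n_i/√M_i)
= (1.43/√44.01) / (1.43/√44.01 + 2.30/√70.90) = 0.2156/(0.2156 + 0.2732) = 0.441.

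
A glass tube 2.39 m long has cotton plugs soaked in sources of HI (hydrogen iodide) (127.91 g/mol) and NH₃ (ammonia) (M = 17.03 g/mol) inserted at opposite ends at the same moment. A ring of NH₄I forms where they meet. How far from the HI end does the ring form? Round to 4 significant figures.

0.6389 m

In equal time, each gas travels a distance ∝ its rate ∝ 1/√M, so d_HI/d_NH₃ = √(M_NH₃/M_HI) = √(17.03/127.91) = 0.3649.
With d_HI + d_NH₃ = 2.39 m, d_NH₃ = 2.39/(1 + 0.3649) = 1.751 m.
d_HI = 2.39 − 1.751 = 0.6389 m.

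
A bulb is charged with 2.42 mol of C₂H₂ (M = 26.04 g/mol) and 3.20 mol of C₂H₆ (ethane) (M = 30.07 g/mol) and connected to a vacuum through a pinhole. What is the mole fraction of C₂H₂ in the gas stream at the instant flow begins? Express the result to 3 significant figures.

0.448

The effusion rate of species i is ∝ p_i/√M_i ∝ n_i/√M_i.
So x_C₂H₂ in the escaping gas = (n_C₂H₂/√M_C₂H₂) / Σ(n_i/√M_i)
= (2.42/√26.04) / (2.42/√26.04 + 3.20/√30.07) = 0.4742/(0.4742 + 0.5836) = 0.448.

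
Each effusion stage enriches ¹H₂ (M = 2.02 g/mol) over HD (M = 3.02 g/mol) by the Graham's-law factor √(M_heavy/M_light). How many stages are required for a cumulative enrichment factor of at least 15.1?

Single-stage factor α = √(3.02/2.02), so ln α = ½ ln(1.49505) = 0.2011.
Need α^N ≥ 15.1 ⇒ N ≥ ln(15.1) / ln α = 2.715 / 0.2011 = 13.50.
Minimum whole number of stages: N = 14.

14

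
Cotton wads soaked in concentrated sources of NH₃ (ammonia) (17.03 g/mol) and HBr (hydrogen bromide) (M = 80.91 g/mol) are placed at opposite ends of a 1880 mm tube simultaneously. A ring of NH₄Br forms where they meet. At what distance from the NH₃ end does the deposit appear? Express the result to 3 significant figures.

1290 mm

The fronts meet when d_NH₃ + d_HBr = L with d_NH₃/d_HBr = √(M_HBr/M_NH₃) (Graham's law). Here √(M_HBr/M_NH₃) = √(80.91/17.03) = 2.180.
With d_NH₃ + d_HBr = 1880 mm, d_HBr = 1880/(1 + 2.180) = 591.3 mm.
d_NH₃ = 1880 − 591.3 = 1290 mm.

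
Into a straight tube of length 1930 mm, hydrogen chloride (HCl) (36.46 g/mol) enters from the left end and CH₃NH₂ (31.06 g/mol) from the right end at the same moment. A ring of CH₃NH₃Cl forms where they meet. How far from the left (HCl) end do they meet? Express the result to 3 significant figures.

Distances travelled in equal time are proportional to diffusion rates, so d_HCl/d_CH₃NH₂ = √(M_CH₃NH₂/M_HCl) = √(31.06/36.46) = 0.9230.
With d_HCl + d_CH₃NH₂ = 1930 mm, d_CH₃NH₂ = 1930/(1 + 0.9230) = 1004 mm.
d_HCl = 1930 − 1004 = 926 mm.

926 mm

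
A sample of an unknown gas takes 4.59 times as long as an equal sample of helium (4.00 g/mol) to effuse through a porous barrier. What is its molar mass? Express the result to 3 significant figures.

From Graham's law, t_X/t_He = √(M_X/M_He).
4.59 = √(M_X/4.00)
M_X = 4.00 × 4.59² = 4.00 × 21.07 = 84.3 g/mol

84.3 g/mol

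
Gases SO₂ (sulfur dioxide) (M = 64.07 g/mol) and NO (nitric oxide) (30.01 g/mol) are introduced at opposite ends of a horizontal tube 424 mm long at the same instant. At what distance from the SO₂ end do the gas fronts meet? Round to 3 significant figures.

172 mm

The fronts meet when d_SO₂ + d_NO = L with d_SO₂/d_NO = √(M_NO/M_SO₂) (Graham's law). Here √(M_NO/M_SO₂) = √(30.01/64.07) = 0.6844.
With d_SO₂ + d_NO = 424 mm, d_NO = 424/(1 + 0.6844) = 251.7 mm.
d_SO₂ = 424 − 251.7 = 172 mm.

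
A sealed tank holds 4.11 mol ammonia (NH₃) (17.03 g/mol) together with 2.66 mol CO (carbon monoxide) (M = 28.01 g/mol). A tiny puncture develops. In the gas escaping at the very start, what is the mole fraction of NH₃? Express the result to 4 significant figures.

The effusion rate of species i is ∝ p_i/√M_i ∝ n_i/√M_i.
x_NH₃(eff) = (n_NH₃/√M_NH₃) / (n_NH₃/√M_NH₃ + n_CO/√M_CO)
= (4.11/√17.03) / (4.11/√17.03 + 2.66/√28.01) = 0.9959/(0.9959 + 0.5026) = 0.6646.

0.6646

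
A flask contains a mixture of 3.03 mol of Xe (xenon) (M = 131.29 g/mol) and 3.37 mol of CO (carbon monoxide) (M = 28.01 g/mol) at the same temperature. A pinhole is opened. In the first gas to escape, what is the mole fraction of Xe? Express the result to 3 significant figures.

0.293

The effusion rate of species i is ∝ p_i/√M_i ∝ n_i/√M_i.
So x_Xe in the escaping gas = (n_Xe/√M_Xe) / Σ(n_i/√M_i)
= (3.03/√131.29) / (3.03/√131.29 + 3.37/√28.01) = 0.2644/(0.2644 + 0.6368) = 0.293.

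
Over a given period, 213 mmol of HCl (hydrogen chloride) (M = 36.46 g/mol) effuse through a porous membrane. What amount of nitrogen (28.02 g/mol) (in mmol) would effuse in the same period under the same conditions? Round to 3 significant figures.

By Graham's law, rate_N₂/rate_HCl = √(M_HCl/M_N₂) = √(36.46/28.02) = √1.301 = 1.141.
So the amount for N₂ is 213 × 1.141 = 243 mmol.

243 mmol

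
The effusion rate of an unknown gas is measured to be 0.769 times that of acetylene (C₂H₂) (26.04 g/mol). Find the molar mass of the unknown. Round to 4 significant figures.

By Graham's law, rate_X/rate_C₂H₂ = √(M_C₂H₂/M_X).
0.769 = √(26.04/M_X)
M_X = 26.04 / 0.769² = 26.04 / 0.5914 = 44.03 g/mol

44.03 g/mol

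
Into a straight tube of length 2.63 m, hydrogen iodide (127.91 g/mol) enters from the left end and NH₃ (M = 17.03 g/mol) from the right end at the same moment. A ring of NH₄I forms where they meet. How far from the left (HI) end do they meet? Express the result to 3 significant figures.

0.703 m

The fronts meet when d_HI + d_NH₃ = L with d_HI/d_NH₃ = √(M_NH₃/M_HI) (Graham's law). Here √(M_NH₃/M_HI) = √(17.03/127.91) = 0.3649.
With d_HI + d_NH₃ = 2.63 m, d_NH₃ = 2.63/(1 + 0.3649) = 1.927 m.
d_HI = 2.63 − 1.927 = 0.703 m.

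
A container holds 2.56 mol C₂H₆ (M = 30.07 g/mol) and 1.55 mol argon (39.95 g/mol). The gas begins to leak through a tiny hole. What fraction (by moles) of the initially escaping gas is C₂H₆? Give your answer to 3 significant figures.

The effusion rate of species i is ∝ p_i/√M_i ∝ n_i/√M_i.
Mole fraction of C₂H₆ in the effusate = (n_C₂H₆/√M_C₂H₆) / (n_C₂H₆/√M_C₂H₆ + n_Ar/√M_Ar)
= (2.56/√30.07) / (2.56/√30.07 + 1.55/√39.95) = 0.4668/(0.4668 + 0.2452) = 0.656.

0.656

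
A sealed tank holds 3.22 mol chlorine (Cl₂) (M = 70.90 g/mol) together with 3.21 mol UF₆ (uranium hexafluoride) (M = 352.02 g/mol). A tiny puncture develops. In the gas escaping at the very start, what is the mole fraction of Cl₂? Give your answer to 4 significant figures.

Rate_i ∝ x_i/√M_i (Graham's law weighted by mole fraction), so the effusate composition follows n_i/√M_i.
So x_Cl₂ in the escaping gas = (n_Cl₂/√M_Cl₂) / Σ(n_i/√M_i)
= (3.22/√70.90) / (3.22/√70.90 + 3.21/√352.02) = 0.3824/(0.3824 + 0.1711) = 0.6909.

0.6909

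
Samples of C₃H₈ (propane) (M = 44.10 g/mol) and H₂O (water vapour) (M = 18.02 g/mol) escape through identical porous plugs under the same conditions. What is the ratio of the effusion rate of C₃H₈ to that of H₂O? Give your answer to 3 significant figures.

From Graham's law, rate_C₃H₈/rate_H₂O = √(M_H₂O/M_C₃H₈) = √(18.02/44.10) = √0.4086 = 0.639.

0.639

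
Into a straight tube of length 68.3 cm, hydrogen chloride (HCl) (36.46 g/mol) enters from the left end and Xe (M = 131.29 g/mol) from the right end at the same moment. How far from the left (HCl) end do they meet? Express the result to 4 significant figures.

The fronts meet when d_HCl + d_Xe = L with d_HCl/d_Xe = √(M_Xe/M_HCl) (Graham's law). Here √(M_Xe/M_HCl) = √(131.29/36.46) = 1.898.
With d_HCl + d_Xe = 68.3 cm, d_Xe = 68.3/(1 + 1.898) = 23.57 cm.
d_HCl = 68.3 − 23.57 = 44.73 cm.

44.73 cm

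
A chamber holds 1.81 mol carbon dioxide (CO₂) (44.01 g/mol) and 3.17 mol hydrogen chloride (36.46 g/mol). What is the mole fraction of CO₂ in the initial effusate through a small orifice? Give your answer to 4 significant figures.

0.3420

Each component's effusion rate ∝ (its partial pressure)·(1/√M) ∝ n_i/√M_i.
Mole fraction of CO₂ in the effusate = (n_CO₂/√M_CO₂) / (n_CO₂/√M_CO₂ + n_HCl/√M_HCl)
= (1.81/√44.01) / (1.81/√44.01 + 3.17/√36.46) = 0.2728/(0.2728 + 0.5250) = 0.3420.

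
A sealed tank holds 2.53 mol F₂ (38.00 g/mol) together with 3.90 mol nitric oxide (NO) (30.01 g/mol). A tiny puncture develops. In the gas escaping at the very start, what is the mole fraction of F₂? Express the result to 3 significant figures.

Each component's effusion rate ∝ (its partial pressure)·(1/√M) ∝ n_i/√M_i.
So x_F₂ in the escaping gas = (n_F₂/√M_F₂) / Σ(n_i/√M_i)
= (2.53/√38.00) / (2.53/√38.00 + 3.90/√30.01) = 0.4104/(0.4104 + 0.7119) = 0.366.

0.366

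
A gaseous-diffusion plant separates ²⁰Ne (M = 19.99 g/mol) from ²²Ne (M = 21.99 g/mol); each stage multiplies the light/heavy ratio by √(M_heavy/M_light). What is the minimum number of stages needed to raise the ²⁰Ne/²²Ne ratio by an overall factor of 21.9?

65

Per stage α = (21.99/19.99)^(1/2) = 1.10005^0.5, giving ln α = 0.04768.
Need α^N ≥ 21.9 ⇒ N ≥ ln(21.9) / ln α = 3.086 / 0.04768 = 64.74.
So at least 65 stages are needed.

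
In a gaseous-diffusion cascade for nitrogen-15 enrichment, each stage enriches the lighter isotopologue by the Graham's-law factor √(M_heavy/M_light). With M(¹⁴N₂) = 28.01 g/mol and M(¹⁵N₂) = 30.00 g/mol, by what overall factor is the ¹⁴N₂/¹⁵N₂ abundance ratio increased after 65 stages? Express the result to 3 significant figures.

9.31

Each stage multiplies the ratio by α = √(30.00/28.01), so after 65 stages the overall factor is α^65 = (30.00/28.01)^(65/2).
= 1.07105^(65/2) = 9.31.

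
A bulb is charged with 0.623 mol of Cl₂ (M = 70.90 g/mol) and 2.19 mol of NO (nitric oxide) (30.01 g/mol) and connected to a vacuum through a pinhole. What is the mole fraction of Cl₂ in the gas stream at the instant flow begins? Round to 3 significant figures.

0.156

Effusion rate of each component ∝ n_i/√M_i (partial pressure × 1/√M).
So x_Cl₂ in the escaping gas = (n_Cl₂/√M_Cl₂) / Σ(n_i/√M_i)
= (0.623/√70.90) / (0.623/√70.90 + 2.19/√30.01) = 0.07399/(0.07399 + 0.3998) = 0.156.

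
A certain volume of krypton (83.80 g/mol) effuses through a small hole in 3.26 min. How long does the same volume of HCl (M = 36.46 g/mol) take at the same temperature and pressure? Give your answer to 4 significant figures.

2.150 min

By Graham's law, t_HCl/t_Kr = √(M_HCl/M_Kr) = √(36.46/83.80) = √0.4351 = 0.6596.
So the time for HCl is 3.26 × 0.6596 = 2.150 min.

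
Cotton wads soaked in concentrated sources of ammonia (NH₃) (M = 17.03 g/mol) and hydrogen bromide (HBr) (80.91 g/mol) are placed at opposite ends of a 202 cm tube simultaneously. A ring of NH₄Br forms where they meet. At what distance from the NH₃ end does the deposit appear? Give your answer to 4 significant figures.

In equal time, each gas travels a distance ∝ its rate ∝ 1/√M, so d_NH₃/d_HBr = √(M_HBr/M_NH₃) = √(80.91/17.03) = 2.180.
With d_NH₃ + d_HBr = 202 cm, d_HBr = 202/(1 + 2.180) = 63.53 cm.
d_NH₃ = 202 − 63.53 = 138.5 cm.

138.5 cm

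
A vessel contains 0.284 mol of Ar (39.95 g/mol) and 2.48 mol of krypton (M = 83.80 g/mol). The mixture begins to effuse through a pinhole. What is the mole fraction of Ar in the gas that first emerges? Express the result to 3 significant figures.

The effusion rate of species i is ∝ p_i/√M_i ∝ n_i/√M_i.
x_Ar(eff) = (n_Ar/√M_Ar) / (n_Ar/√M_Ar + n_Kr/√M_Kr)
= (0.284/√39.95) / (0.284/√39.95 + 2.48/√83.80) = 0.04493/(0.04493 + 0.2709) = 0.142.

0.142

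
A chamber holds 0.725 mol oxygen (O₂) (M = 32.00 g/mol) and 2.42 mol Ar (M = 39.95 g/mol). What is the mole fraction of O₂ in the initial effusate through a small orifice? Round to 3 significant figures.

0.251

The effusion rate of species i is ∝ p_i/√M_i ∝ n_i/√M_i.
So x_O₂ in the escaping gas = (n_O₂/√M_O₂) / Σ(n_i/√M_i)
= (0.725/√32.00) / (0.725/√32.00 + 2.42/√39.95) = 0.1282/(0.1282 + 0.3829) = 0.251.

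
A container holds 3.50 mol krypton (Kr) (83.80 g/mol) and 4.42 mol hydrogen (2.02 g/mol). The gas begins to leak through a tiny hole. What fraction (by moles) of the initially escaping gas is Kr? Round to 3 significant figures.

Effusion rate of each component ∝ n_i/√M_i (partial pressure × 1/√M).
So x_Kr in the escaping gas = (n_Kr/√M_Kr) / Σ(n_i/√M_i)
= (3.50/√83.80) / (3.50/√83.80 + 4.42/√2.02) = 0.3823/(0.3823 + 3.110) = 0.109.

0.109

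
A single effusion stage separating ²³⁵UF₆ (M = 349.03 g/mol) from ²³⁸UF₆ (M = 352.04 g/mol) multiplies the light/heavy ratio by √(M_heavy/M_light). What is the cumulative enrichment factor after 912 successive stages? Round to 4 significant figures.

50.18

Each stage multiplies the ratio by α = √(352.04/349.03), so after 912 stages the overall factor is α^912 = (352.04/349.03)^(912/2).
= 1.00862^456 = 50.18.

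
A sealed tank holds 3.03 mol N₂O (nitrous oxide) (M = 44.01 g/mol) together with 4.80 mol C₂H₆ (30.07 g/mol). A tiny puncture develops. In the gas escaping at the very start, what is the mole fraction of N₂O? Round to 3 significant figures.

Effusion rate of each component ∝ n_i/√M_i (partial pressure × 1/√M).
x_N₂O(eff) = (n_N₂O/√M_N₂O) / (n_N₂O/√M_N₂O + n_C₂H₆/√M_C₂H₆)
= (3.03/√44.01) / (3.03/√44.01 + 4.80/√30.07) = 0.4567/(0.4567 + 0.8753) = 0.343.

0.343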